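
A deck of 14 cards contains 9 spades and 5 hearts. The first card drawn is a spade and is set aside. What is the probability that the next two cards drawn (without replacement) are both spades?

After the first draw, 8 of the remaining 13 cards are spades.
P = 8/13 × 7/12 = 56/156 = 14/39.

14/39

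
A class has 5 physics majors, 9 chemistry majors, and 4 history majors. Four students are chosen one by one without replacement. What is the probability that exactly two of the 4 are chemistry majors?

One ordering (chemistry majors drawn first) has probability 9/18 × 8/17 × 9/16 × 8/15 = 5184/73440 = 6/85.
There are C(4,2) = 6 such orderings, each equally likely, so P = 6 × 6/85 = 36/85.

36/85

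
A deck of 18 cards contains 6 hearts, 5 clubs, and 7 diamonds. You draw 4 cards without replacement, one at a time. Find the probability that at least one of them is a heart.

P(no hearts) = 12/18 × 11/17 × 10/16 × 9/15 = 11880/73440 = 11/68.
P(at least one) = 1 − 11/68 = 57/68.

57/68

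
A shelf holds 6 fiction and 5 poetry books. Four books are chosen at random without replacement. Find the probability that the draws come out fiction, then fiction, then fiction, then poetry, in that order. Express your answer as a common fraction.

Each draw changes the counts, so multiply the conditional probabilities along the sequence:
P = 6/11 × 5/10 × 4/9 × 5/8 = 600/7920 = 5/66.

5/66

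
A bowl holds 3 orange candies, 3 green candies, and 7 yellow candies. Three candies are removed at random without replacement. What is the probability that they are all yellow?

35/286

P = 7/13 × 6/12 × 5/11 = 210/1716 = 35/286.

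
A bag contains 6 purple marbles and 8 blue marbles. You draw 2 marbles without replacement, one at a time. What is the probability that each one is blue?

P(every draw is blue) = 8/14 × 7/13 = 56/182 = 4/13.

4/13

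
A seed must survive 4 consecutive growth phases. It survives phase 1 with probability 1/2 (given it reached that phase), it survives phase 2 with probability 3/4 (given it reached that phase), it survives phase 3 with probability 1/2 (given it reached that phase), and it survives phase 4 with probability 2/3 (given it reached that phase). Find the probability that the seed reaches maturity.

Each stage is reached only if all earlier stages succeed, so
P = 1/2 × 3/4 × 1/2 × 2/3 = 6/48 = 1/8.

1/8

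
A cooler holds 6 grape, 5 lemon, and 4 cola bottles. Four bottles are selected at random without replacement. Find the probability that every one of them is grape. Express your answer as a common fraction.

1/91

P = 6/15 × 5/14 × 4/13 × 3/12 = 360/32760 = 1/91.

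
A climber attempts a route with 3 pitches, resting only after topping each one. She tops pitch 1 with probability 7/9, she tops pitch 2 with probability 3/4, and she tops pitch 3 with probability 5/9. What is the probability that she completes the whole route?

Each stage is reached only if all earlier stages succeed, so
P = 7/9 × 3/4 × 5/9 = 105/324 = 35/108.

35/108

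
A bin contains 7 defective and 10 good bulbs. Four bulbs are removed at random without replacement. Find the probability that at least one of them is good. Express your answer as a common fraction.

P(no good) = 7/17 × 6/16 × 5/15 × 4/14 = 840/57120 = 1/68.
P(at least one) = 1 − 1/68 = 67/68.

67/68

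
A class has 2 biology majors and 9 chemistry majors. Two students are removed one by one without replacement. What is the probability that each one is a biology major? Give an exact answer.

P(all biology majors) = 2/11 × 1/10 = 2/110 = 1/55.

1/55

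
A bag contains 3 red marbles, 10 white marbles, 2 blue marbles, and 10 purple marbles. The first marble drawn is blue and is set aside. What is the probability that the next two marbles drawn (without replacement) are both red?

1/92

With the first marble removed, 3 red remain out of 24.
P = 3/24 × 2/23 = 6/552 = 1/92.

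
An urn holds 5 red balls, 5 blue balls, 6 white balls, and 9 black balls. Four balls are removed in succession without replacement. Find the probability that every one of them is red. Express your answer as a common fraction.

P = 5/25 × 4/24 × 3/23 × 2/22 = 120/303600 = 1/2530.

1/2530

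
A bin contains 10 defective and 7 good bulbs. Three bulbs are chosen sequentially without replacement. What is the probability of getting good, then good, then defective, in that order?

7/68

Multiply the probability of each draw given the previous ones:
P = 7/17 × 6/16 × 10/15 = 420/4080 = 7/68.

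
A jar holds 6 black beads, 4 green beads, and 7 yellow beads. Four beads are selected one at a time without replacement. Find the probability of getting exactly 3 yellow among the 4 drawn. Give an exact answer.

One ordering (yellow drawn first) has probability 7/17 × 6/16 × 5/15 × 10/14 = 2100/57120 = 5/136.
There are C(4,3) = 4 such orderings, each equally likely, so P = 4 × 5/136 = 5/34.

5/34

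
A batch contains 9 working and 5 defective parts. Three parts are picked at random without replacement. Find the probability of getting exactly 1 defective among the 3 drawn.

45/91

One ordering (defective drawn first) has probability 5/14 × 9/13 × 8/12 = 360/2184 = 15/91.
There are C(3,1) = 3 such orderings, each equally likely, so P = 3 × 15/91 = 45/91.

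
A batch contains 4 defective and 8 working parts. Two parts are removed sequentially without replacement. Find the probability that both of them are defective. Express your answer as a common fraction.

1/11

P = 4/12 × 3/11 = 12/132 = 1/11.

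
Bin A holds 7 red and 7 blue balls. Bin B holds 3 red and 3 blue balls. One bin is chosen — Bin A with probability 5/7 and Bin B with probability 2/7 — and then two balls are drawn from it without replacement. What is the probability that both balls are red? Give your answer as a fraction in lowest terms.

101/455

From Bin A: P(both red) = (7/14)(6/13) = 3/13.
From Bin B: P(both red) = (3/6)(2/5) = 1/5.
Total probability = (5/7)(3/13) + (2/7)(1/5) = 101/455.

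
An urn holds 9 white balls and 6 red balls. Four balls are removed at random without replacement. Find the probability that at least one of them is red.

59/65

P(no red) = 9/15 × 8/14 × 7/13 × 6/12 = 3024/32760 = 6/65.
P(at least one) = 1 − 6/65 = 59/65.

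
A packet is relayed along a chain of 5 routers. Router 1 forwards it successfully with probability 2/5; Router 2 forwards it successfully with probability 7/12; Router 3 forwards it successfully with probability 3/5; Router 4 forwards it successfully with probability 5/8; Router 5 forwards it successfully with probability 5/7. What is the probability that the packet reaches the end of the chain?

1/16

Each stage is reached only if all earlier stages succeed, so
P = 2/5 × 7/12 × 3/5 × 5/8 × 5/7 = 1050/16800 = 1/16.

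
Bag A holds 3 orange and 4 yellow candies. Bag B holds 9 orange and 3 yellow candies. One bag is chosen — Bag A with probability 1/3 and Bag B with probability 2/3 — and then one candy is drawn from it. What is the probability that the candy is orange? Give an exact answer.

9/14

From Bag A: P(orange) = 3/7.
From Bag B: P(orange) = 9/12.
Total probability = (1/3)(3/7) + (2/3)(9/12) = 9/14.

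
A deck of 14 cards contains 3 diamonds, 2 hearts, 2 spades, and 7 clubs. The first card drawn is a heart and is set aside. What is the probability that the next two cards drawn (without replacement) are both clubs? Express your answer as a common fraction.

7/26

With the first card removed, 7 clubs remain out of 13.
P = 7/13 × 6/12 = 42/156 = 7/26.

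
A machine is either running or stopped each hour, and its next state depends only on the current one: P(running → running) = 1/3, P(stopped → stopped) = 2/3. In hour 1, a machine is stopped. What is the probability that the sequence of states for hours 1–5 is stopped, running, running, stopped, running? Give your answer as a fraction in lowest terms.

Hour 1 is given. For each transition, use the conditional probability from the current state:
P(running | stopped) = 1/3; P(running | running) = 1/3; P(stopped | running) = 2/3; P(running | stopped) = 1/3.
P = 1/3 × 1/3 × 2/3 × 1/3 = 2/81.

2/81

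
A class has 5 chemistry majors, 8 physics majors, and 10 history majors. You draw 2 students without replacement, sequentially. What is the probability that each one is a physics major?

28/253

P(all physics majors) = 8/23 × 7/22 = 56/506 = 28/253.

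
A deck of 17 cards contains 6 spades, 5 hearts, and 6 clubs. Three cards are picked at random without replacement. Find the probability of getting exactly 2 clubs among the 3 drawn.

One ordering (clubs drawn first) has probability 6/17 × 5/16 × 11/15 = 330/4080 = 11/136.
There are C(3,2) = 3 such orderings, each equally likely, so P = 3 × 11/136 = 33/136.

33/136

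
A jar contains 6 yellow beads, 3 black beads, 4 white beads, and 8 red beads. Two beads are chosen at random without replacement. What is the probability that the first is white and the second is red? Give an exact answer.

Each draw changes the counts, so multiply the conditional probabilities along the sequence:
P = 4/21 × 8/20 = 32/420 = 8/105.

8/105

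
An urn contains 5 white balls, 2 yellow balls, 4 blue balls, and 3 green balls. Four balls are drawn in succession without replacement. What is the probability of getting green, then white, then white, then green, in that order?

5/1001

Each draw changes the counts, so multiply the conditional probabilities along the sequence:
P = 3/14 × 5/13 × 4/12 × 2/11 = 120/24024 = 5/1001.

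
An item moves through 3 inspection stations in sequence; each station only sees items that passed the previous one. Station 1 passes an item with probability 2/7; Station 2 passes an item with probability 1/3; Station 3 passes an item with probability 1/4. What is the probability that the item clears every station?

1/42

The events are sequential, so multiply the conditional probabilities:
P = 2/7 × 1/3 × 1/4 = 2/84 = 1/42.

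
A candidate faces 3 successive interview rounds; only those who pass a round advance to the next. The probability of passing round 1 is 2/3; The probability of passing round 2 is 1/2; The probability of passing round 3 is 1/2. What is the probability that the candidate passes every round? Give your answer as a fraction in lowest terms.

Each stage is reached only if all earlier stages succeed, so
P = 2/3 × 1/2 × 1/2 = 2/12 = 1/6.

1/6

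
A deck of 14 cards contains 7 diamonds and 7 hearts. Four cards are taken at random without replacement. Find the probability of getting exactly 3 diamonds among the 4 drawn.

35/143

One ordering (diamonds drawn first) has probability 7/14 × 6/13 × 5/12 × 7/11 = 1470/24024 = 35/572.
There are C(4,3) = 4 such orderings, each equally likely, so P = 4 × 35/572 = 35/143.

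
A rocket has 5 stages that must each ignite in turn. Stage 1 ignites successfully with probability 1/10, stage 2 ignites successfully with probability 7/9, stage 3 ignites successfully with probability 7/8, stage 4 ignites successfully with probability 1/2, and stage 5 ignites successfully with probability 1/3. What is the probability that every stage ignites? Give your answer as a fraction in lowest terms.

Each stage is reached only if all earlier stages succeed, so
P = 1/10 × 7/9 × 7/8 × 1/2 × 1/3 = 49/4320.

49/4320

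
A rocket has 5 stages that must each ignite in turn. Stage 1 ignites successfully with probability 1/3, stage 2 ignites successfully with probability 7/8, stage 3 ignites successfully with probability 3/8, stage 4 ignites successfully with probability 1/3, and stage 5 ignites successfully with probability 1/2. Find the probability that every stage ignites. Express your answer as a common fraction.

7/384

The events are sequential, so multiply the conditional probabilities:
P = 1/3 × 7/8 × 3/8 × 1/3 × 1/2 = 21/1152 = 7/384.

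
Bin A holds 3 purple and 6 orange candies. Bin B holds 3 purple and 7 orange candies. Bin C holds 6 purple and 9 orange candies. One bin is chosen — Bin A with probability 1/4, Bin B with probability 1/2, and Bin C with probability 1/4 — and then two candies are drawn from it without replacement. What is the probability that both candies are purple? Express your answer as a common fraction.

151/1680

From Bin A: P(both purple) = (3/9)(2/8) = 1/12.
From Bin B: P(both purple) = (3/10)(2/9) = 1/15.
From Bin C: P(both purple) = (6/15)(5/14) = 1/7.
Total probability = (1/4)(1/12) + (1/2)(1/15) + (1/4)(1/7) = 151/1680.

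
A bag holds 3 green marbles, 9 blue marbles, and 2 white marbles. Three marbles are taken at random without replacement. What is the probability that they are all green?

1/364

P(all green) = 3/14 × 2/13 × 1/12 = 6/2184 = 1/364.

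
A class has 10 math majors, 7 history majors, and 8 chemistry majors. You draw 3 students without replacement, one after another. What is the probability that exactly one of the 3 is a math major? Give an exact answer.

21/46

One ordering (a math major drawn first) has probability 10/25 × 15/24 × 14/23 = 2100/13800 = 7/46.
There are C(3,1) = 3 such orderings, each equally likely, so P = 3 × 7/46 = 21/46.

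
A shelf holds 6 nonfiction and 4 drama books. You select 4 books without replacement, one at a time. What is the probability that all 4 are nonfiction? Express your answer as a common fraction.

P = 6/10 × 5/9 × 4/8 × 3/7 = 360/5040 = 1/14.

1/14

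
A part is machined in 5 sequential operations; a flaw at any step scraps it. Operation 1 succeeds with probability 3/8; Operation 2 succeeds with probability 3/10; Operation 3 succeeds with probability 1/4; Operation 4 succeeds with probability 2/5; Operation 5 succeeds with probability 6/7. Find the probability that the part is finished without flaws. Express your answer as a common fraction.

27/2800

Each stage is reached only if all earlier stages succeed, so
P = 3/8 × 3/10 × 1/4 × 2/5 × 6/7 = 108/11200 = 27/2800.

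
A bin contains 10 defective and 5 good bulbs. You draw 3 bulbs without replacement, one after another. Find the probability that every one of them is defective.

P = 10/15 × 9/14 × 8/13 = 720/2730 = 24/91.

24/91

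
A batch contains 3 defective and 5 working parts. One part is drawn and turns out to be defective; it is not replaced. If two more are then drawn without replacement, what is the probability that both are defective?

With the first part removed, 2 defective remain out of 7.
P = 2/7 × 1/6 = 2/42 = 1/21.

1/21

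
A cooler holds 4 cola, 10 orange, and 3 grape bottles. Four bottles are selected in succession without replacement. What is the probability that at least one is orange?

67/68

P(no orange) = 7/17 × 6/16 × 5/15 × 4/14 = 840/57120 = 1/68.
P(at least one) = 1 − 1/68 = 67/68.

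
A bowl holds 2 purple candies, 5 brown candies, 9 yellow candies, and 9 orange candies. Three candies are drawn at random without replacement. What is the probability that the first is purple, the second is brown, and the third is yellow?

Chain rule:
P = 2/25 × 5/24 × 9/23 = 90/13800 = 3/460.

3/460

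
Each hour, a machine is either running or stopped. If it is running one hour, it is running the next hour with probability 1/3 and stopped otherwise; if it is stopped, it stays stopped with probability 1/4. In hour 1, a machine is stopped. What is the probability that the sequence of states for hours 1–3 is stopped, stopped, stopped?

1/16

Hour 1 is given. For each transition, use the conditional probability from the current state:
P(stopped | stopped) = 1/4; P(stopped | stopped) = 1/4.
P = 1/4 × 1/4 = 1/16.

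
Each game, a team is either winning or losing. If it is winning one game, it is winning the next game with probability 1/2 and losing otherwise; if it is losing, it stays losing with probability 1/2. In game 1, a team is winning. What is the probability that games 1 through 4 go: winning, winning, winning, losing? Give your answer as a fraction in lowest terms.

Game 1 is given. For each transition, use the conditional probability from the current state:
P(winning | winning) = 1/2; P(winning | winning) = 1/2; P(losing | winning) = 1/2.
P = 1/2 × 1/2 × 1/2 = 1/8.

1/8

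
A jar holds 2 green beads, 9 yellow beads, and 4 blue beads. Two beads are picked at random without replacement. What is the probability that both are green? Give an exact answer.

P(all green) = 2/15 × 1/14 = 2/210 = 1/105.

1/105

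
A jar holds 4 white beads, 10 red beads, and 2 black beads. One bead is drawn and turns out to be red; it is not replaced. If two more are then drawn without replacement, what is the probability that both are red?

With the first bead removed, 9 red remain out of 15.
P = 9/15 × 8/14 = 72/210 = 12/35.

12/35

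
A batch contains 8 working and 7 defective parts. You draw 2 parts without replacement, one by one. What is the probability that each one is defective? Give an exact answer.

P(all defective) = 7/15 × 6/14 = 42/210 = 1/5.

1/5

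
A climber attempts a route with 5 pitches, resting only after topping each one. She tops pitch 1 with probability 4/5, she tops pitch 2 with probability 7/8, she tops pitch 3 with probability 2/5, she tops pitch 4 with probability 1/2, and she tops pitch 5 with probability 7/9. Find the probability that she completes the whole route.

Each stage is reached only if all earlier stages succeed, so
P = 4/5 × 7/8 × 2/5 × 1/2 × 7/9 = 392/3600 = 49/450.

49/450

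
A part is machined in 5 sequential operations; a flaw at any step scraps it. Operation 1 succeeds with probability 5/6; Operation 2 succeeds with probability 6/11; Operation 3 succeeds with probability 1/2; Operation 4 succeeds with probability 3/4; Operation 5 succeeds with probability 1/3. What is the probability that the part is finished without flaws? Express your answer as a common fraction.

5/88

Each stage is reached only if all earlier stages succeed, so
P = 5/6 × 6/11 × 1/2 × 3/4 × 1/3 = 90/1584 = 5/88.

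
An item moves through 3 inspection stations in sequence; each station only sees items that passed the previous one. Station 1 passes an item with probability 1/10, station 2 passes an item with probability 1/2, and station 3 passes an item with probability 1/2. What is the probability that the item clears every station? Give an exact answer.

1/40

The events are sequential, so multiply the conditional probabilities:
P = 1/10 × 1/2 × 1/2 = 1/40.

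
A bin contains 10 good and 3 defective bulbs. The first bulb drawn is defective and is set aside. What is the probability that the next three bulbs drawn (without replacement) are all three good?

6/11

With the first bulb removed, 10 good remain out of 12.
P = 10/12 × 9/11 × 8/10 = 720/1320 = 6/11.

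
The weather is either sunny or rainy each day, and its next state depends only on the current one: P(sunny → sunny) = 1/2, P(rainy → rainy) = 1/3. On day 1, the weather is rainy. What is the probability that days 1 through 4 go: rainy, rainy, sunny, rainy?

1/9

Day 1 is given. For each transition, use the conditional probability from the current state:
P(rainy | rainy) = 1/3; P(sunny | rainy) = 2/3; P(rainy | sunny) = 1/2.
P = 1/3 × 2/3 × 1/2 = 2/18 = 1/9.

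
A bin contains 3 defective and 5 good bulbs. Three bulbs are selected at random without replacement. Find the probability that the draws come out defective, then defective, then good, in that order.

5/56

Multiply the probability of each draw given the previous ones:
P = 3/8 × 2/7 × 5/6 = 30/336 = 5/56.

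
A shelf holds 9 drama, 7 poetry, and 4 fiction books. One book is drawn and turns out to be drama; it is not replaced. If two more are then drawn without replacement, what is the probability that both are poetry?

With the first book removed, 7 poetry remain out of 19.
P = 7/19 × 6/18 = 42/342 = 7/57.

7/57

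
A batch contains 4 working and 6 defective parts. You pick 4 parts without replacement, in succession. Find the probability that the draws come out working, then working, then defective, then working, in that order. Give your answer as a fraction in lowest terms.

Chain rule:
P = 4/10 × 3/9 × 6/8 × 2/7 = 144/5040 = 1/35.

1/35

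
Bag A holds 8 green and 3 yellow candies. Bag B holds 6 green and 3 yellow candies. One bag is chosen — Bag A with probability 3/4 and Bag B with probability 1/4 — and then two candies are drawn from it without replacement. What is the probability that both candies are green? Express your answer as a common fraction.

1283/2640

From Bag A: P(both green) = (8/11)(7/10) = 28/55.
From Bag B: P(both green) = (6/9)(5/8) = 5/12.
Total probability = (3/4)(28/55) + (1/4)(5/12) = 1283/2640.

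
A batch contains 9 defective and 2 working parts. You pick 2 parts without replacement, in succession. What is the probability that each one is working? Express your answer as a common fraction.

1/55

P = 2/11 × 1/10 = 2/110 = 1/55.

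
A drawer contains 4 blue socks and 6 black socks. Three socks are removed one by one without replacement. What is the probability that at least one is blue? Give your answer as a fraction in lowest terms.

P(no blue) = 6/10 × 5/9 × 4/8 = 120/720 = 1/6.
P(at least one) = 1 − 1/6 = 5/6.

5/6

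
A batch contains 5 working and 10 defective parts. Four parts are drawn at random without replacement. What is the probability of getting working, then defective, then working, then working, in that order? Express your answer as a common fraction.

5/273

Chain rule:
P = 5/15 × 10/14 × 4/13 × 3/12 = 600/32760 = 5/273.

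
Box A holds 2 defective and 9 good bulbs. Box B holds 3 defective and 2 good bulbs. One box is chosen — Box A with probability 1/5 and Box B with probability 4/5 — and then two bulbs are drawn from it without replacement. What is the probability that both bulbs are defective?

From Box A: P(both defective) = (2/11)(1/10) = 1/55.
From Box B: P(both defective) = (3/5)(2/4) = 3/10.
Total probability = (1/5)(1/55) + (4/5)(3/10) = 67/275.

67/275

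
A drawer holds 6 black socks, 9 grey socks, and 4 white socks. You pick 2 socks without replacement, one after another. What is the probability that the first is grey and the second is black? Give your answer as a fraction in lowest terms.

Multiply the probability of each draw given the previous ones:
P = 9/19 × 6/18 = 54/342 = 3/19.

3/19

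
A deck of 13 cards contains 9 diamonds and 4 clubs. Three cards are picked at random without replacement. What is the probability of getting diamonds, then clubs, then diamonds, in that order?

24/143

Chain rule:
P = 9/13 × 4/12 × 8/11 = 288/1716 = 24/143.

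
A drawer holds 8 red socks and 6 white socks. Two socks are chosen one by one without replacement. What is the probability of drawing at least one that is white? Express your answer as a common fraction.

P(no white) = 8/14 × 7/13 = 56/182 = 4/13.
P(at least one) = 1 − 4/13 = 9/13.

9/13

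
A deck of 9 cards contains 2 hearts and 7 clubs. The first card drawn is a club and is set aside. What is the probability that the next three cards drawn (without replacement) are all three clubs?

5/14

After the first draw, 6 of the remaining 8 cards are clubs.
P = 6/8 × 5/7 × 4/6 = 120/336 = 5/14.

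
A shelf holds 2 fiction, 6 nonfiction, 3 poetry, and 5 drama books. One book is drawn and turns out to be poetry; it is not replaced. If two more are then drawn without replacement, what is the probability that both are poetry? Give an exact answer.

With the first book removed, 2 poetry remain out of 15.
P = 2/15 × 1/14 = 2/210 = 1/105.

1/105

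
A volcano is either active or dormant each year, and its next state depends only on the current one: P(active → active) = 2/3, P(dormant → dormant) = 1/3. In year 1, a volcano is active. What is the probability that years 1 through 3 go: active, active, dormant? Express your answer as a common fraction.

Year 1 is given. For each transition, use the conditional probability from the current state:
P(active | active) = 2/3; P(dormant | active) = 1/3.
P = 2/3 × 1/3 = 2/9.

2/9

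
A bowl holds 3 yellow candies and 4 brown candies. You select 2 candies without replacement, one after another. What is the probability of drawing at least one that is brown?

6/7

P(no brown) = 3/7 × 2/6 = 6/42 = 1/7.
P(at least one) = 1 − 1/7 = 6/7.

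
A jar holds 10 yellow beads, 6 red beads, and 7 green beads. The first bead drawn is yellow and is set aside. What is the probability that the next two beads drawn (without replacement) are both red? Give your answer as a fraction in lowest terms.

5/77

After the first draw, 6 of the remaining 22 beads are red.
P = 6/22 × 5/21 = 30/462 = 5/77.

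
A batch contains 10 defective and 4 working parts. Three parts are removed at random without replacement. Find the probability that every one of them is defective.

30/91

P(every draw is defective) = 10/14 × 9/13 × 8/12 = 720/2184 = 30/91.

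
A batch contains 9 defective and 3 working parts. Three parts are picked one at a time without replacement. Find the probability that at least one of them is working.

34/55

P(no working) = 9/12 × 8/11 × 7/10 = 504/1320 = 21/55.
P(at least one) = 1 − 21/55 = 34/55.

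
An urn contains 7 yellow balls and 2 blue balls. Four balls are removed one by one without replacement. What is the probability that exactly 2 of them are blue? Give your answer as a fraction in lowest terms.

1/6

One ordering (blue drawn first) has probability 2/9 × 1/8 × 7/7 × 6/6 = 84/3024 = 1/36.
There are C(4,2) = 6 such orderings, each equally likely, so P = 6 × 1/36 = 1/6.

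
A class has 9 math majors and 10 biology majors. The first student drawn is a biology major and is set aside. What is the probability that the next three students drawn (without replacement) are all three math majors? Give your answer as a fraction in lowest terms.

With the first student removed, 9 math majors remain out of 18.
P = 9/18 × 8/17 × 7/16 = 504/4896 = 7/68.

7/68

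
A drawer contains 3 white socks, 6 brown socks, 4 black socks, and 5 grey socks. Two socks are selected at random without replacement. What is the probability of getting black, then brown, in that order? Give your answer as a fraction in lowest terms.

4/51

Multiply the probability of each draw given the previous ones:
P = 4/18 × 6/17 = 24/306 = 4/51.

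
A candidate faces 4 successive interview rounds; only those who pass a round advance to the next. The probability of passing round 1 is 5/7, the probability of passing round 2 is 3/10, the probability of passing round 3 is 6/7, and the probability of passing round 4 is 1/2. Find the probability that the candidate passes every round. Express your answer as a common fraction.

The events are sequential, so multiply the conditional probabilities:
P = 5/7 × 3/10 × 6/7 × 1/2 = 90/980 = 9/98.

9/98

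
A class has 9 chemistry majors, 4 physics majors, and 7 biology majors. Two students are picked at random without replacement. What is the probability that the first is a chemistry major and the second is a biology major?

Each draw changes the counts, so multiply the conditional probabilities along the sequence:
P = 9/20 × 7/19 = 63/380.

63/380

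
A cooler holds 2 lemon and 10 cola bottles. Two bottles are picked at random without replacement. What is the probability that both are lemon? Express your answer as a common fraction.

1/66

P(all lemon) = 2/12 × 1/11 = 2/132 = 1/66.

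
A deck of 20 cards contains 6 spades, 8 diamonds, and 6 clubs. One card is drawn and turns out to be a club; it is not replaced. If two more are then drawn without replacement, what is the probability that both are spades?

5/57

After the first draw, 6 of the remaining 19 cards are spades.
P = 6/19 × 5/18 = 30/342 = 5/57.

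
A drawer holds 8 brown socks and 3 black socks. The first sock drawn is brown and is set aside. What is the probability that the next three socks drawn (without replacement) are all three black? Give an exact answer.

With the first sock removed, 3 black remain out of 10.
P = 3/10 × 2/9 × 1/8 = 6/720 = 1/120.

1/120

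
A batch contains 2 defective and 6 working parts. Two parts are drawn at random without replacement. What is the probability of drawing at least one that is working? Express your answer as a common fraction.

27/28

P(no working) = 2/8 × 1/7 = 2/56 = 1/28.
P(at least one) = 1 − 1/28 = 27/28.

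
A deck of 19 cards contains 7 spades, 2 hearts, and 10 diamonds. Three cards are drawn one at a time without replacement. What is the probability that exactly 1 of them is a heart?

One ordering (a heart drawn first) has probability 2/19 × 17/18 × 16/17 = 544/5814 = 16/171.
There are C(3,1) = 3 such orderings, each equally likely, so P = 3 × 16/171 = 16/57.

16/57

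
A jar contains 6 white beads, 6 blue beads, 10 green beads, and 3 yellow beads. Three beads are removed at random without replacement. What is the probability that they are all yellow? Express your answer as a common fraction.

P(all yellow) = 3/25 × 2/24 × 1/23 = 6/13800 = 1/2300.

1/2300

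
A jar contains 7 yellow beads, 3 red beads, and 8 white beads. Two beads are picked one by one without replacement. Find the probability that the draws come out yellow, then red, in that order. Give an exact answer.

Multiply the probability of each draw given the previous ones:
P = 7/18 × 3/17 = 21/306 = 7/102.

7/102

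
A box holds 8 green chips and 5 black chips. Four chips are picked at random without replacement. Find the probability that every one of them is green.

14/143

P(every draw is green) = 8/13 × 7/12 × 6/11 × 5/10 = 1680/17160 = 14/143.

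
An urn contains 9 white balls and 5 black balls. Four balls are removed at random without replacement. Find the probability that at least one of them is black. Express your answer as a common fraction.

P(no black) = 9/14 × 8/13 × 7/12 × 6/11 = 3024/24024 = 18/143.
P(at least one) = 1 − 18/143 = 125/143.

125/143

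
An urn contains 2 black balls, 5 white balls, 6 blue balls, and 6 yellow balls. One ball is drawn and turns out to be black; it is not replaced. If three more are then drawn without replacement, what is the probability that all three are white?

After the first draw, 5 of the remaining 18 balls are white.
P = 5/18 × 4/17 × 3/16 = 60/4896 = 5/408.

5/408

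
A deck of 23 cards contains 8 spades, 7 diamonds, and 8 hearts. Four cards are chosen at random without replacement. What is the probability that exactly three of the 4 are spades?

One ordering (spades drawn first) has probability 8/23 × 7/22 × 6/21 × 15/20 = 5040/212520 = 6/253.
There are C(4,3) = 4 such orderings, each equally likely, so P = 4 × 6/253 = 24/253.

24/253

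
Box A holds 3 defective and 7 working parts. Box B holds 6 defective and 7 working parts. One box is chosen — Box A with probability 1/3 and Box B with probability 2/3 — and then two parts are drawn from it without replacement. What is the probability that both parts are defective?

88/585

From Box A: P(both defective) = (3/10)(2/9) = 1/15.
From Box B: P(both defective) = (6/13)(5/12) = 5/26.
Total probability = (1/3)(1/15) + (2/3)(5/26) = 88/585.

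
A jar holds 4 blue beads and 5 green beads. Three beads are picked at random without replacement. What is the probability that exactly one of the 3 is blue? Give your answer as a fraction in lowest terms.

10/21

One ordering (blue drawn first) has probability 4/9 × 5/8 × 4/7 = 80/504 = 10/63.
There are C(3,1) = 3 such orderings, each equally likely, so P = 3 × 10/63 = 10/21.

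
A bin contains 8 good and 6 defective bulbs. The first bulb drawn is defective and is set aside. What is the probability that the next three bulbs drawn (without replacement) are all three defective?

5/143

With the first bulb removed, 5 defective remain out of 13.
P = 5/13 × 4/12 × 3/11 = 60/1716 = 5/143.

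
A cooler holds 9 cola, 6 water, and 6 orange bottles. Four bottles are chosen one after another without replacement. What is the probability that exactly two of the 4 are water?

One ordering (water drawn first) has probability 6/21 × 5/20 × 15/19 × 14/18 = 6300/143640 = 5/114.
There are C(4,2) = 6 such orderings, each equally likely, so P = 6 × 5/114 = 5/19.

5/19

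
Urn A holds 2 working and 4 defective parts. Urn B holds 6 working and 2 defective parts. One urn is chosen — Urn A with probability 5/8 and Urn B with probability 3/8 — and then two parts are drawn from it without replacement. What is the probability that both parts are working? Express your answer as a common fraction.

From Urn A: P(both working) = (2/6)(1/5) = 1/15.
From Urn B: P(both working) = (6/8)(5/7) = 15/28.
Total probability = (5/8)(1/15) + (3/8)(15/28) = 163/672.

163/672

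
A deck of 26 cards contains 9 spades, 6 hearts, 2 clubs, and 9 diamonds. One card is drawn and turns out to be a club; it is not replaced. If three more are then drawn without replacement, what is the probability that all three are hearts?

With the first card removed, 6 hearts remain out of 25.
P = 6/25 × 5/24 × 4/23 = 120/13800 = 1/115.

1/115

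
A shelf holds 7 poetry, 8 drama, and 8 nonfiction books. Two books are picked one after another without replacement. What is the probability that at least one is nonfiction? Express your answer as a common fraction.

P(no nonfiction) = 15/23 × 14/22 = 210/506 = 105/253.
P(at least one) = 1 − 105/253 = 148/253.

148/253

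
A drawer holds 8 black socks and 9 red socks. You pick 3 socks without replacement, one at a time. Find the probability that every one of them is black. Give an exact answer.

P(every draw is black) = 8/17 × 7/16 × 6/15 = 336/4080 = 7/85.

7/85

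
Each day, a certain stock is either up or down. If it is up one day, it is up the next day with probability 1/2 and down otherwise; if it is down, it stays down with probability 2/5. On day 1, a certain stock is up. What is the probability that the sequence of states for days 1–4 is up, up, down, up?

Day 1 is given. For each transition, use the conditional probability from the current state:
P(up | up) = 1/2; P(down | up) = 1/2; P(up | down) = 3/5.
P = 1/2 × 1/2 × 3/5 = 3/20.

3/20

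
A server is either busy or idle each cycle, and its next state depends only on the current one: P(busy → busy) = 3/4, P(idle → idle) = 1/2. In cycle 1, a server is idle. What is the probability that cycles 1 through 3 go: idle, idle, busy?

Cycle 1 is given. For each transition, use the conditional probability from the current state:
P(idle | idle) = 1/2; P(busy | idle) = 1/2.
P = 1/2 × 1/2 = 1/4.

1/4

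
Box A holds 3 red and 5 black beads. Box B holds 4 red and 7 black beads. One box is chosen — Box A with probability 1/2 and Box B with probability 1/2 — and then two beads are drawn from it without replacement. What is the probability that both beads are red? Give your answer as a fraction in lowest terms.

From Box A: P(both red) = (3/8)(2/7) = 3/28.
From Box B: P(both red) = (4/11)(3/10) = 6/55.
Total probability = (1/2)(3/28) + (1/2)(6/55) = 333/3080.

333/3080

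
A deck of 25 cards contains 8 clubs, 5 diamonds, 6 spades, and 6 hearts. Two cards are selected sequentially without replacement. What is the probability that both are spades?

1/20

P(every draw is a spade) = 6/25 × 5/24 = 30/600 = 1/20.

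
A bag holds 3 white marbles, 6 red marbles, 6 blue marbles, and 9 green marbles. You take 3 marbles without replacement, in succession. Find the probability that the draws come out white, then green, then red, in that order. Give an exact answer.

27/2024

Chain rule:
P = 3/24 × 9/23 × 6/22 = 162/12144 = 27/2024.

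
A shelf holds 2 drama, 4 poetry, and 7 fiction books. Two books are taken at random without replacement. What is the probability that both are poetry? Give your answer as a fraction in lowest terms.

P = 4/13 × 3/12 = 12/156 = 1/13.

1/13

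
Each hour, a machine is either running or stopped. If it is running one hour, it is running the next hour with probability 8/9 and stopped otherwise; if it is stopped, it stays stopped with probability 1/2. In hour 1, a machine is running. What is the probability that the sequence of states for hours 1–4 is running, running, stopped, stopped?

4/81

Hour 1 is given. For each transition, use the conditional probability from the current state:
P(running | running) = 8/9; P(stopped | running) = 1/9; P(stopped | stopped) = 1/2.
P = 8/9 × 1/9 × 1/2 = 8/162 = 4/81.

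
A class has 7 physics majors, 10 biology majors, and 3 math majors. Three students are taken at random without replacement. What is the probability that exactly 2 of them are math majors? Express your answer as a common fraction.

One ordering (math majors drawn first) has probability 3/20 × 2/19 × 17/18 = 102/6840 = 17/1140.
There are C(3,2) = 3 such orderings, each equally likely, so P = 3 × 17/1140 = 17/380.

17/380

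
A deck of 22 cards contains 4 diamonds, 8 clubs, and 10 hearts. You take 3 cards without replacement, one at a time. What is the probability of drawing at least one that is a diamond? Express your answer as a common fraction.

P(no diamonds) = 18/22 × 17/21 × 16/20 = 4896/9240 = 204/385.
P(at least one) = 1 − 204/385 = 181/385.

181/385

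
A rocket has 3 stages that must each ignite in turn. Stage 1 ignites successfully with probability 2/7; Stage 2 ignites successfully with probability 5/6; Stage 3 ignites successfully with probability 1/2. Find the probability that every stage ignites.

The events are sequential, so multiply the conditional probabilities:
P = 2/7 × 5/6 × 1/2 = 10/84 = 5/42.

5/42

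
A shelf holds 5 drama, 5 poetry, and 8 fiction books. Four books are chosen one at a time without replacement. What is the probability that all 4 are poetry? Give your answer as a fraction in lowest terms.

1/612

P = 5/18 × 4/17 × 3/16 × 2/15 = 120/73440 = 1/612.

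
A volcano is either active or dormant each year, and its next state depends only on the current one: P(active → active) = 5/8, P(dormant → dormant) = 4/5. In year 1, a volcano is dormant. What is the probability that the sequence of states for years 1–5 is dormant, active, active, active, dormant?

Year 1 is given. For each transition, use the conditional probability from the current state:
P(active | dormant) = 1/5; P(active | active) = 5/8; P(active | active) = 5/8; P(dormant | active) = 3/8.
P = 1/5 × 5/8 × 5/8 × 3/8 = 75/2560 = 15/512.

15/512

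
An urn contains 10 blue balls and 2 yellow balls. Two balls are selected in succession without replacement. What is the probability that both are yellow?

P(every draw is yellow) = 2/12 × 1/11 = 2/132 = 1/66.

1/66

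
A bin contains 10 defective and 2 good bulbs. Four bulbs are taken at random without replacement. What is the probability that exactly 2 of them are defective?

1/11

One ordering (defective drawn first) has probability 10/12 × 9/11 × 2/10 × 1/9 = 180/11880 = 1/66.
There are C(4,2) = 6 such orderings, each equally likely, so P = 6 × 1/66 = 1/11.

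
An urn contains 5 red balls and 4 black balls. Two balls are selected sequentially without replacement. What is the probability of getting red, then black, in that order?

5/18

Chain rule:
P = 5/9 × 4/8 = 20/72 = 5/18.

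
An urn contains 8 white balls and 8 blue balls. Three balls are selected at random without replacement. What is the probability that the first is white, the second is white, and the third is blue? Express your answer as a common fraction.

2/15

Each draw changes the counts, so multiply the conditional probabilities along the sequence:
P = 8/16 × 7/15 × 8/14 = 448/3360 = 2/15.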